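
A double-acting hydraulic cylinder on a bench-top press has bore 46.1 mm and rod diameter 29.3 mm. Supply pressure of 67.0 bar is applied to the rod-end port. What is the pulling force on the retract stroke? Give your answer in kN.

F ≈ 6.67 kN

Rod-side annular area A_ann = π/4 × (46.1² − 29.3²) = 994.9 mm^2
On retraction the pressure acts on the annular area (bore minus rod).
F = P × A_ann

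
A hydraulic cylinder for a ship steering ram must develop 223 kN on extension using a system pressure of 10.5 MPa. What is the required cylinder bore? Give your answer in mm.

Extension force acts on the full piston face: F = P × (π/4)D².
D = √(4F / (πP)) = √(4 × 223 kN / (π × 10.5 MPa))

D ≈ 164 mm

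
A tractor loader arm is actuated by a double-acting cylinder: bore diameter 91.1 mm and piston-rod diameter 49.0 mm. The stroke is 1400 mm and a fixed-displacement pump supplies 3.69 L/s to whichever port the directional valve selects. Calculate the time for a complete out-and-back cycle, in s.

t ≈ 4.23 s

Cap-side area A_cap = π/4 × (91.1 mm)² = 6518 mm^2
Rod-side annular area A_ann = π/4 × (91.1² − 49.0²) = 4632 mm^2
t_ext = A_cap·L/Q = 2.473 s
t_ret = A_ann·L/Q = 1.758 s
t_cycle = t_ext + t_ret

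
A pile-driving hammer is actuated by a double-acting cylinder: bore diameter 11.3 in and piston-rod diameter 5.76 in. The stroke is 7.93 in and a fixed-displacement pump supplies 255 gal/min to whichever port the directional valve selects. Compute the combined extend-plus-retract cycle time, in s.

Cap-side area A_cap = π/4 × (11.3 in)² = 100.3 in^2
Rod-side annular area A_ann = π/4 × (11.3² − 5.76²) = 74.23 in^2
t_ext = A_cap·L/Q = 0.8101 s
t_ret = A_ann·L/Q = 0.5996 s
t_cycle = t_ext + t_ret

t ≈ 1.41 s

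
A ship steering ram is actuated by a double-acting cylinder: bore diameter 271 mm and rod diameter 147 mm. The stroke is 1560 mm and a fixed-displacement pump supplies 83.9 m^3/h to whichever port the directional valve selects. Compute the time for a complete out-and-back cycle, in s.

Cap-side area A_cap = π/4 × (271 mm)² = 57680 mm^2
Rod-side annular area A_ann = π/4 × (271² − 147²) = 40710 mm^2
t_ext = A_cap·L/Q = 3.861 s
t_ret = A_ann·L/Q = 2.725 s
t_cycle = t_ext + t_ret

t ≈ 6.59 s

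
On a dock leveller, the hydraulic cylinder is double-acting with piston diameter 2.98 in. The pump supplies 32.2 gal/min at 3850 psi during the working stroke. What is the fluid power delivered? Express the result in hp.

Hydraulic power = P × Q

W ≈ 72.3 hp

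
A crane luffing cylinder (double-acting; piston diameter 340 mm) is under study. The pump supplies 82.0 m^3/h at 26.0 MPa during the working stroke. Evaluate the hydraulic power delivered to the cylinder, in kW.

W ≈ 592 kW

Hydraulic power = P × Q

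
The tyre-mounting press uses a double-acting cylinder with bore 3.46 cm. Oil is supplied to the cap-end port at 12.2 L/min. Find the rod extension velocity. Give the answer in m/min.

v ≈ 13.0 m/min

Cap-side area A_cap = π/4 × (3.46 cm)² = 9.402 cm^2
v = Q / A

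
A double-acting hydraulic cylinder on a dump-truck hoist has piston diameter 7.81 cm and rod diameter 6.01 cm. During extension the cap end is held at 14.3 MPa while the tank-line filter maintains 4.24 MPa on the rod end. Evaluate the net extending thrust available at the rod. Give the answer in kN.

F ≈ 60.2 kN

Cap-side area A_cap = π/4 × (7.81 cm)² = 47.91 cm^2
Rod-side annular area A_ann = π/4 × (7.81² − 6.01²) = 19.54 cm^2
Net thrust = P_cap·A_cap − P_rod·A_ann = 68.51 kN − 8.284 kN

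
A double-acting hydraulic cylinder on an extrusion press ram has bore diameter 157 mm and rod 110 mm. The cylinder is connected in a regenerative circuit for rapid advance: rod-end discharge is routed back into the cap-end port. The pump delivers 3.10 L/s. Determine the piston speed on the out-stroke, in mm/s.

In regeneration the rod-end outflow joins the pump flow into the cap end, so the net volume the pump must supply per unit advance equals the rod cross-section area.
Rod cross-section A_rod = π/4 × (110 mm)² = 9503 mm^2
v = Q_pump / A_rod

v ≈ 326 mm/s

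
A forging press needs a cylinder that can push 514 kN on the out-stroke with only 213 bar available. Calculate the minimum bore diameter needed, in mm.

Extension force acts on the full piston face: F = P × (π/4)D².
D = √(4F / (πP)) = √(4 × 514 kN / (π × 213 bar))

D ≈ 175 mm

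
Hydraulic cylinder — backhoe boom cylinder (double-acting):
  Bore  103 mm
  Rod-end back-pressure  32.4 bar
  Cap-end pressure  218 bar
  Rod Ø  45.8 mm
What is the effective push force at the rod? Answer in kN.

Cap-side area A_cap = π/4 × (103 mm)² = 8332 mm^2
Rod-side annular area A_ann = π/4 × (103² − 45.8²) = 6685 mm^2
Net thrust = P_cap·A_cap − P_rod·A_ann = 181.6 kN − 21.66 kN

F ≈ 160 kN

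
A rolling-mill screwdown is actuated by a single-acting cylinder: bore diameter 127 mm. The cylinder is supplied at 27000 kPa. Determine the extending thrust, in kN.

Cap-side area A_cap = π/4 × (127 mm)² = 12670 mm^2
F = P × A_cap = 27000 kPa × A_cap

F ≈ 342 kN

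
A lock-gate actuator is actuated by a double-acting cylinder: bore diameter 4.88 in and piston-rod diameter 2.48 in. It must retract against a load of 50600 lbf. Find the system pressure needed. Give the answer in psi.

Rod-side annular area A_ann = π/4 × (4.88² − 2.48²) = 13.87 in^2
Retraction: pressure acts on the annular area.
P = F / A = 50600 lbf / A

P ≈ 3650 psi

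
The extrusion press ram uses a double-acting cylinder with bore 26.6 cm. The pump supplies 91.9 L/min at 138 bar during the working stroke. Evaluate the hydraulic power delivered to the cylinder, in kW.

Hydraulic power = P × Q

W ≈ 21.1 kW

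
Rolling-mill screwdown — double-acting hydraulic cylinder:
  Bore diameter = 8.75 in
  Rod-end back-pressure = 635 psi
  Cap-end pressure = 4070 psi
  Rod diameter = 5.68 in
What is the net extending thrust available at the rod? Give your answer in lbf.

F ≈ 2.23e5 lbf

Cap-side area A_cap = π/4 × (8.75 in)² = 60.13 in^2
Rod-side annular area A_ann = π/4 × (8.75² − 5.68²) = 34.79 in^2
Net thrust = P_cap·A_cap − P_rod·A_ann = 2.447e5 lbf − 22090 lbf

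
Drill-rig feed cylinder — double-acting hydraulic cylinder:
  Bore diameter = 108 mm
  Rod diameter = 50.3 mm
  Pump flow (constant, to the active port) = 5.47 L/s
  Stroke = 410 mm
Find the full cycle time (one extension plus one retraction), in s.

Cap-side area A_cap = π/4 × (108 mm)² = 9161 mm^2
Rod-side annular area A_ann = π/4 × (108² − 50.3²) = 7174 mm^2
t_ext = A_cap·L/Q = 0.6866 s
t_ret = A_ann·L/Q = 0.5377 s
t_cycle = t_ext + t_ret

t ≈ 1.22 s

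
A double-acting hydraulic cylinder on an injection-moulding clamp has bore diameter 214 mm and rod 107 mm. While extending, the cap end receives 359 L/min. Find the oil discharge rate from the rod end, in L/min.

Q_out ≈ 269 L/min

Cap-side area A_cap = π/4 × (214 mm)² = 35970 mm^2
Rod-side annular area A_ann = π/4 × (214² − 107²) = 26980 mm^2
Piston speed v = Q_in/A_cap; rod-end outflow Q_out = v × A_ann = Q_in × A_ann/A_cap.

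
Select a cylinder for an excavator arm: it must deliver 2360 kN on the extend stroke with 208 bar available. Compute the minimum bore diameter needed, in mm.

Extension force acts on the full piston face: F = P × (π/4)D².
D = √(4F / (πP)) = √(4 × 2360 kN / (π × 208 bar))

D ≈ 380 mm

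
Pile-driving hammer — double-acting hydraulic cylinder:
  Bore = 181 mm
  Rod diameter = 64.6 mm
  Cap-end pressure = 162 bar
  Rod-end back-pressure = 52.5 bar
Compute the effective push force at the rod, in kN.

F ≈ 299 kN

Cap-side area A_cap = π/4 × (181 mm)² = 25730 mm^2
Rod-side annular area A_ann = π/4 × (181² − 64.6²) = 22450 mm^2
Net thrust = P_cap·A_cap − P_rod·A_ann = 416.8 kN − 117.9 kN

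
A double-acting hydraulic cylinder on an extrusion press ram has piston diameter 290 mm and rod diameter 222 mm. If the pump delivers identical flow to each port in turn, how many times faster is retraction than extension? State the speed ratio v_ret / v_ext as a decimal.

Cap-side area A_cap = π/4 × (290 mm)² = 66050 mm^2
Rod-side annular area A_ann = π/4 × (290² − 222²) = 27340 mm^2
For equal Q, v ∝ 1/A, so v_ret/v_ext = A_cap/A_ann.

v_ret/v_ext ≈ 2.42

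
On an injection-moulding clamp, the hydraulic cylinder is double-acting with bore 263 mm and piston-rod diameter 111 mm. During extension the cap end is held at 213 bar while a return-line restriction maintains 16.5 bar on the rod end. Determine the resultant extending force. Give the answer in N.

F ≈ 1.08e6 N

Cap-side area A_cap = π/4 × (263 mm)² = 54330 mm^2
Rod-side annular area A_ann = π/4 × (263² − 111²) = 44650 mm^2
Net thrust = P_cap·A_cap − P_rod·A_ann = 1.157e6 N − 73670 N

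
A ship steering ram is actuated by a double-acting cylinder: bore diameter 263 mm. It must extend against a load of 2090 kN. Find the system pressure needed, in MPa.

P ≈ 38.5 MPa

Cap-side area A_cap = π/4 × (263 mm)² = 54330 mm^2
P = F / A = 2090 kN / A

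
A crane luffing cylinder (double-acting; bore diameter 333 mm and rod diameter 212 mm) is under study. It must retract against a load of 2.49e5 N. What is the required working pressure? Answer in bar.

P ≈ 48.1 bar

Rod-side annular area A_ann = π/4 × (333² − 212²) = 51790 mm^2
Retraction: pressure acts on the annular area.
P = F / A = 2.49e5 N / A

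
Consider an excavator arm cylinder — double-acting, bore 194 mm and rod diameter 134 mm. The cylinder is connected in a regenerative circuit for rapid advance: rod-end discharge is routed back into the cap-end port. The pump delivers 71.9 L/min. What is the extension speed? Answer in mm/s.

v ≈ 85.0 mm/s

In regeneration the rod-end outflow joins the pump flow into the cap end, so the net volume the pump must supply per unit advance equals the rod cross-section area.
Rod cross-section A_rod = π/4 × (134 mm)² = 14100 mm^2
v = Q_pump / A_rod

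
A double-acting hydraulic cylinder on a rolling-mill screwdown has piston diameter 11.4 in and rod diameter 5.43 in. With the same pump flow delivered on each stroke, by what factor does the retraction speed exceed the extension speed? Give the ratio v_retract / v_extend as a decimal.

Cap-side area A_cap = π/4 × (11.4 in)² = 102.1 in^2
Rod-side annular area A_ann = π/4 × (11.4² − 5.43²) = 78.91 in^2
For equal Q, v ∝ 1/A, so v_ret/v_ext = A_cap/A_ann.

v_ret/v_ext ≈ 1.29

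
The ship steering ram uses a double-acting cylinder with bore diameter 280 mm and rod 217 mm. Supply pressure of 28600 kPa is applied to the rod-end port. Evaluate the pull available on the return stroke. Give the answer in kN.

Rod-side annular area A_ann = π/4 × (280² − 217²) = 24590 mm^2
On retraction the pressure acts on the annular area (bore minus rod).
F = P × A_ann

F ≈ 703 kN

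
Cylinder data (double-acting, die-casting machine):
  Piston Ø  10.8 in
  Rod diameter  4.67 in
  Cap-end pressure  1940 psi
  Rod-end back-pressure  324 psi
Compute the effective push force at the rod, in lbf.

Cap-side area A_cap = π/4 × (10.8 in)² = 91.61 in^2
Rod-side annular area A_ann = π/4 × (10.8² − 4.67²) = 74.48 in^2
Net thrust = P_cap·A_cap − P_rod·A_ann = 1.777e5 lbf − 24130 lbf

F ≈ 1.54e5 lbf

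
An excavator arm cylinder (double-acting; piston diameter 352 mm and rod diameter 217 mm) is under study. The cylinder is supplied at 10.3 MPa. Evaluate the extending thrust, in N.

Cap-side area A_cap = π/4 × (352 mm)² = 97310 mm^2
F = P × A_cap = 10.3 MPa × A_cap

F ≈ 1.00e6 N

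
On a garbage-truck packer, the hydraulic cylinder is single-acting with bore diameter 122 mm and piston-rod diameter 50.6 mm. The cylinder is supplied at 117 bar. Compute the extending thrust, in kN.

Cap-side area A_cap = π/4 × (122 mm)² = 11690 mm^2
F = P × A_cap = 117 bar × A_cap

F ≈ 137 kN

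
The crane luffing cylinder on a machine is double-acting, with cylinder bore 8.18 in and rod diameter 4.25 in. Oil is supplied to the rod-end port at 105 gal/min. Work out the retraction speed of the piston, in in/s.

v ≈ 10.5 in/s

Rod-side annular area A_ann = π/4 × (8.18² − 4.25²) = 38.37 in^2
Flow into the rod-end port fills the annular volume.
v = Q / A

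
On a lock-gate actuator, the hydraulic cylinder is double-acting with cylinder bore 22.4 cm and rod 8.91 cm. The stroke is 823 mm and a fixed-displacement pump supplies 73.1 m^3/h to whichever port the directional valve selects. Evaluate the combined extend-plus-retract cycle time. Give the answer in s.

Cap-side area A_cap = π/4 × (22.4 cm)² = 394.1 cm^2
Rod-side annular area A_ann = π/4 × (22.4² − 8.91²) = 331.7 cm^2
t_ext = A_cap·L/Q = 1.597 s
t_ret = A_ann·L/Q = 1.345 s
t_cycle = t_ext + t_ret

t ≈ 2.94 s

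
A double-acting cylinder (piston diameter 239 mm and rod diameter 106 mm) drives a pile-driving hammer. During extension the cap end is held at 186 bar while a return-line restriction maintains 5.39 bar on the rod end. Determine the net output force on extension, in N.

F ≈ 8.15e5 N

Cap-side area A_cap = π/4 × (239 mm)² = 44860 mm^2
Rod-side annular area A_ann = π/4 × (239² − 106²) = 36040 mm^2
Net thrust = P_cap·A_cap − P_rod·A_ann = 8.344e5 N − 19420 N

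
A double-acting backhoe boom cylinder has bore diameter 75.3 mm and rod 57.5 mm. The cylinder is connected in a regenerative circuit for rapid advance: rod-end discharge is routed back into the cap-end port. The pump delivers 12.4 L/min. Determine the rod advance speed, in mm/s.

In regeneration the rod-end outflow joins the pump flow into the cap end, so the net volume the pump must supply per unit advance equals the rod cross-section area.
Rod cross-section A_rod = π/4 × (57.5 mm)² = 2597 mm^2
v = Q_pump / A_rod

v ≈ 79.6 mm/s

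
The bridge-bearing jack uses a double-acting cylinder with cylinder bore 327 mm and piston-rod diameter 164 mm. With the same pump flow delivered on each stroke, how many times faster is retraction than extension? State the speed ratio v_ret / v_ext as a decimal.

Cap-side area A_cap = π/4 × (327 mm)² = 83980 mm^2
Rod-side annular area A_ann = π/4 × (327² − 164²) = 62860 mm^2
For equal Q, v ∝ 1/A, so v_ret/v_ext = A_cap/A_ann.

v_ret/v_ext ≈ 1.34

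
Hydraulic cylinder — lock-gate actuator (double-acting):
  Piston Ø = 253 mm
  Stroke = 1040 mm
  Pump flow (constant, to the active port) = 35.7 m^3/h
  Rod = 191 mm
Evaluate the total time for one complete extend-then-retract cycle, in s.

t ≈ 7.54 s

Cap-side area A_cap = π/4 × (253 mm)² = 50270 mm^2
Rod-side annular area A_ann = π/4 × (253² − 191²) = 21620 mm^2
t_ext = A_cap·L/Q = 5.272 s
t_ret = A_ann·L/Q = 2.267 s
t_cycle = t_ext + t_ret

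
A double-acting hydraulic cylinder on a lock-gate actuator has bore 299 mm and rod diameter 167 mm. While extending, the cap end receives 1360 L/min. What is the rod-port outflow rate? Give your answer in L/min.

Cap-side area A_cap = π/4 × (299 mm)² = 70220 mm^2
Rod-side annular area A_ann = π/4 × (299² − 167²) = 48310 mm^2
Piston speed v = Q_in/A_cap; rod-end outflow Q_out = v × A_ann = Q_in × A_ann/A_cap.

Q_out ≈ 936 L/min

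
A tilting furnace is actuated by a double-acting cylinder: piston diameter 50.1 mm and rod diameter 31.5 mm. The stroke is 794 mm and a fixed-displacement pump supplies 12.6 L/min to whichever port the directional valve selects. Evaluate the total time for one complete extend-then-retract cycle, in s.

t ≈ 12.0 s

Cap-side area A_cap = π/4 × (50.1 mm)² = 1971 mm^2
Rod-side annular area A_ann = π/4 × (50.1² − 31.5²) = 1192 mm^2
t_ext = A_cap·L/Q = 7.454 s
t_ret = A_ann·L/Q = 4.507 s
t_cycle = t_ext + t_ret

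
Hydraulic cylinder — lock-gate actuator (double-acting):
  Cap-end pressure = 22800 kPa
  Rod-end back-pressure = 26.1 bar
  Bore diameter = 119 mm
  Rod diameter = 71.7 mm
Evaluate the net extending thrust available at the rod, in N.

Cap-side area A_cap = π/4 × (119 mm)² = 11120 mm^2
Rod-side annular area A_ann = π/4 × (119² − 71.7²) = 7084 mm^2
Net thrust = P_cap·A_cap − P_rod·A_ann = 2.536e5 N − 18490 N

F ≈ 2.35e5 N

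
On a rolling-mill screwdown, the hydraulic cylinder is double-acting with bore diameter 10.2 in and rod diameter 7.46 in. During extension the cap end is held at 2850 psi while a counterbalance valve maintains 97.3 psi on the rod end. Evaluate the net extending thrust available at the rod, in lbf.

Cap-side area A_cap = π/4 × (10.2 in)² = 81.71 in^2
Rod-side annular area A_ann = π/4 × (10.2² − 7.46²) = 38.00 in^2
Net thrust = P_cap·A_cap − P_rod·A_ann = 2.329e5 lbf − 3698 lbf

F ≈ 2.29e5 lbf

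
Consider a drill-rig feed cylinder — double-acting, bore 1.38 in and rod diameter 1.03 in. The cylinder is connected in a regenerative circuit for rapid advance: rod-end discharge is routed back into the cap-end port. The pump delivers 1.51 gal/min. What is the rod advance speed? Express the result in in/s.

In regeneration the rod-end outflow joins the pump flow into the cap end, so the net volume the pump must supply per unit advance equals the rod cross-section area.
Rod cross-section A_rod = π/4 × (1.03 in)² = 0.8332 in^2
v = Q_pump / A_rod

v ≈ 6.98 in/s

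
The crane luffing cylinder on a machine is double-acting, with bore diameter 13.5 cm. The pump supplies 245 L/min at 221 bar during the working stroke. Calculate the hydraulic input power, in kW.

Hydraulic power = P × Q

W ≈ 90.2 kW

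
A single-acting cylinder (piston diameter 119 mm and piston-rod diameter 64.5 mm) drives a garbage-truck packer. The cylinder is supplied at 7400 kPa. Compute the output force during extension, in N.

F ≈ 82300 N

Cap-side area A_cap = π/4 × (119 mm)² = 11120 mm^2
F = P × A_cap = 7400 kPa × A_cap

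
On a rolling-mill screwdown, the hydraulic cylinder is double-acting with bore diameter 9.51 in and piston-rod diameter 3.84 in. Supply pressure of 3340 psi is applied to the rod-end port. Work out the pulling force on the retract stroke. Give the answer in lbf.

F ≈ 1.99e5 lbf

Rod-side annular area A_ann = π/4 × (9.51² − 3.84²) = 59.45 in^2
On retraction the pressure acts on the annular area (bore minus rod).
F = P × A_ann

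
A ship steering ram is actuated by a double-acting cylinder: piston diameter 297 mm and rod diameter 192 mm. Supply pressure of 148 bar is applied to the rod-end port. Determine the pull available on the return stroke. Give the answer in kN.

Rod-side annular area A_ann = π/4 × (297² − 192²) = 40330 mm^2
On retraction the pressure acts on the annular area (bore minus rod).
F = P × A_ann

F ≈ 597 kN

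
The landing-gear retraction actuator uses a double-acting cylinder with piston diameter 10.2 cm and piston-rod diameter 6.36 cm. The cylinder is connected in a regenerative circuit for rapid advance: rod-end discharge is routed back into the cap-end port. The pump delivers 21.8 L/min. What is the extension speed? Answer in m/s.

In regeneration the rod-end outflow joins the pump flow into the cap end, so the net volume the pump must supply per unit advance equals the rod cross-section area.
Rod cross-section A_rod = π/4 × (6.36 cm)² = 31.77 cm^2
v = Q_pump / A_rod

v ≈ 0.114 m/s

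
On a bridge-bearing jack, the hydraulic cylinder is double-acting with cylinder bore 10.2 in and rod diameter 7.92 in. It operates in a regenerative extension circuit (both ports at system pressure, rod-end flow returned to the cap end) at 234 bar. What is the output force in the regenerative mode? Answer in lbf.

With equal pressure on both faces, forces on the annular region cancel; the net push is pressure × rod cross-section.
Rod cross-section A_rod = π/4 × (7.92 in)² = 49.27 in^2
F = P × A_rod

F ≈ 1.67e5 lbf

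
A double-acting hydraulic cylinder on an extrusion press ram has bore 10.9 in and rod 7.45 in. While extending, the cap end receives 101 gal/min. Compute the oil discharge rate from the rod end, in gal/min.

Cap-side area A_cap = π/4 × (10.9 in)² = 93.31 in^2
Rod-side annular area A_ann = π/4 × (10.9² − 7.45²) = 49.72 in^2
Piston speed v = Q_in/A_cap; rod-end outflow Q_out = v × A_ann = Q_in × A_ann/A_cap.

Q_out ≈ 53.8 gal/min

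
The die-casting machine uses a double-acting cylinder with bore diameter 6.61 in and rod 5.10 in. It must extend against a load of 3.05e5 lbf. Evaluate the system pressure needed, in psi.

P ≈ 8890 psi

Cap-side area A_cap = π/4 × (6.61 in)² = 34.32 in^2
P = F / A = 3.05e5 lbf / A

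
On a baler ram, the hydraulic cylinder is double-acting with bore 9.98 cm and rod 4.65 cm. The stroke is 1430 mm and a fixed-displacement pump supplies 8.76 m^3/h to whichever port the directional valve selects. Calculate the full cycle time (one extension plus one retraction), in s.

Cap-side area A_cap = π/4 × (9.98 cm)² = 78.23 cm^2
Rod-side annular area A_ann = π/4 × (9.98² − 4.65²) = 61.24 cm^2
t_ext = A_cap·L/Q = 4.597 s
t_ret = A_ann·L/Q = 3.599 s
t_cycle = t_ext + t_ret

t ≈ 8.20 s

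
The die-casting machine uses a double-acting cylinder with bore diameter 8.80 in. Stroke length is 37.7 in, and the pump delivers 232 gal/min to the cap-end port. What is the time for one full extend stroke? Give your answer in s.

t ≈ 2.57 s

Cap-side area A_cap = π/4 × (8.80 in)² = 60.82 in^2
Swept volume V = A × L; t = V / Q = A·L / Q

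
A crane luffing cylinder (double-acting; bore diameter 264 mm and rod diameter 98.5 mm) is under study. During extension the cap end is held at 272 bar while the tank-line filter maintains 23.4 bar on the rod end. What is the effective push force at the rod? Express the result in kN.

F ≈ 1380 kN

Cap-side area A_cap = π/4 × (264 mm)² = 54740 mm^2
Rod-side annular area A_ann = π/4 × (264² − 98.5²) = 47120 mm^2
Net thrust = P_cap·A_cap − P_rod·A_ann = 1489 kN − 110.3 kN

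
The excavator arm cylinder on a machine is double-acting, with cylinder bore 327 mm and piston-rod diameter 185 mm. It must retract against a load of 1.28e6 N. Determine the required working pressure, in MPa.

P ≈ 22.4 MPa

Rod-side annular area A_ann = π/4 × (327² − 185²) = 57100 mm^2
Retraction: pressure acts on the annular area.
P = F / A = 1.28e6 N / A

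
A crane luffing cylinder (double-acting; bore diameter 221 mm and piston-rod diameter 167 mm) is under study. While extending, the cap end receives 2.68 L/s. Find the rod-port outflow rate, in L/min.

Q_out ≈ 69.0 L/min

Cap-side area A_cap = π/4 × (221 mm)² = 38360 mm^2
Rod-side annular area A_ann = π/4 × (221² − 167²) = 16460 mm^2
Piston speed v = Q_in/A_cap; rod-end outflow Q_out = v × A_ann = Q_in × A_ann/A_cap.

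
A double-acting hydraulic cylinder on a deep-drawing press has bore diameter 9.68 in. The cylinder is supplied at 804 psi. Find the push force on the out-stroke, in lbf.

Cap-side area A_cap = π/4 × (9.68 in)² = 73.59 in^2
F = P × A_cap = 804 psi × A_cap

F ≈ 59200 lbf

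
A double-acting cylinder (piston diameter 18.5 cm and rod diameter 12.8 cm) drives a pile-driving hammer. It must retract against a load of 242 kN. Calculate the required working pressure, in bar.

P ≈ 173 bar

Rod-side annular area A_ann = π/4 × (18.5² − 12.8²) = 140.1 cm^2
Retraction: pressure acts on the annular area.
P = F / A = 242 kN / A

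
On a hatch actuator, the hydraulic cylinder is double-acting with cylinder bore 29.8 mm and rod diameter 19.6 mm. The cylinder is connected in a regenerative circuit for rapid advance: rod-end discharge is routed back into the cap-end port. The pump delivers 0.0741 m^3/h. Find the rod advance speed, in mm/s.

In regeneration the rod-end outflow joins the pump flow into the cap end, so the net volume the pump must supply per unit advance equals the rod cross-section area.
Rod cross-section A_rod = π/4 × (19.6 mm)² = 301.7 mm^2
v = Q_pump / A_rod

v ≈ 68.2 mm/s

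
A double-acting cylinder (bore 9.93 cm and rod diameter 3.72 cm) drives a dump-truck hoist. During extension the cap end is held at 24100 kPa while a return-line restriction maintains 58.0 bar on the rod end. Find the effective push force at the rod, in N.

F ≈ 1.48e5 N

Cap-side area A_cap = π/4 × (9.93 cm)² = 77.44 cm^2
Rod-side annular area A_ann = π/4 × (9.93² − 3.72²) = 66.58 cm^2
Net thrust = P_cap·A_cap − P_rod·A_ann = 1.866e5 N − 38610 N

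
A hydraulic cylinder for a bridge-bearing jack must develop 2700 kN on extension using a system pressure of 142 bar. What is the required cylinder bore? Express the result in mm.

Extension force acts on the full piston face: F = P × (π/4)D².
D = √(4F / (πP)) = √(4 × 2700 kN / (π × 142 bar))

D ≈ 492 mm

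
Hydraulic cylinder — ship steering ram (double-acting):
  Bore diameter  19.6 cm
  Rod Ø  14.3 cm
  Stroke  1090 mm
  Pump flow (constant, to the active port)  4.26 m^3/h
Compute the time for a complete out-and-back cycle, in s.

t ≈ 40.8 s

Cap-side area A_cap = π/4 × (19.6 cm)² = 301.7 cm^2
Rod-side annular area A_ann = π/4 × (19.6² − 14.3²) = 141.1 cm^2
t_ext = A_cap·L/Q = 27.79 s
t_ret = A_ann·L/Q = 13.00 s
t_cycle = t_ext + t_ret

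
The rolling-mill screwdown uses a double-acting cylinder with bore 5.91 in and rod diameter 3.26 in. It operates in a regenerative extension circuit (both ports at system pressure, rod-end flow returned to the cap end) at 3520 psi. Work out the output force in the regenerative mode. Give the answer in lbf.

F ≈ 29400 lbf

With equal pressure on both faces, forces on the annular region cancel; the net push is pressure × rod cross-section.
Rod cross-section A_rod = π/4 × (3.26 in)² = 8.347 in^2
F = P × A_rod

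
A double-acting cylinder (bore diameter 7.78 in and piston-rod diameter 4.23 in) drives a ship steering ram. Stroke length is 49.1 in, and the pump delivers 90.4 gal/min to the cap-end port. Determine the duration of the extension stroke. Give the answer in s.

Cap-side area A_cap = π/4 × (7.78 in)² = 47.54 in^2
Swept volume V = A × L; t = V / Q = A·L / Q

t ≈ 6.71 s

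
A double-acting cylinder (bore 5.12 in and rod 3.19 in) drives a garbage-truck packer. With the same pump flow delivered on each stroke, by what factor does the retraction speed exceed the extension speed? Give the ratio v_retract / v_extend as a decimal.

Cap-side area A_cap = π/4 × (5.12 in)² = 20.59 in^2
Rod-side annular area A_ann = π/4 × (5.12² − 3.19²) = 12.60 in^2
For equal Q, v ∝ 1/A, so v_ret/v_ext = A_cap/A_ann.

v_ret/v_ext ≈ 1.63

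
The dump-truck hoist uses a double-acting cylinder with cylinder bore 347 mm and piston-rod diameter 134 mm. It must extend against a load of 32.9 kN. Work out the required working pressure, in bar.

Cap-side area A_cap = π/4 × (347 mm)² = 94570 mm^2
P = F / A = 32.9 kN / A

P ≈ 3.48 bar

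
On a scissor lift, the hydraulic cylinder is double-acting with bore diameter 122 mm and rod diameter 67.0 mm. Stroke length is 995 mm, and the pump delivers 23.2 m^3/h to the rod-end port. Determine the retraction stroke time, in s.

t ≈ 1.26 s

Rod-side annular area A_ann = π/4 × (122² − 67.0²) = 8164 mm^2
Swept volume V = A × L; t = V / Q = A·L / Q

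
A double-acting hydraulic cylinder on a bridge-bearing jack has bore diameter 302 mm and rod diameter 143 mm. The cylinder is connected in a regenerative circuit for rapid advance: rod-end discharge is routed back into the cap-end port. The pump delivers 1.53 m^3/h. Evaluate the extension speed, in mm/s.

v ≈ 26.5 mm/s

In regeneration the rod-end outflow joins the pump flow into the cap end, so the net volume the pump must supply per unit advance equals the rod cross-section area.
Rod cross-section A_rod = π/4 × (143 mm)² = 16060 mm^2
v = Q_pump / A_rod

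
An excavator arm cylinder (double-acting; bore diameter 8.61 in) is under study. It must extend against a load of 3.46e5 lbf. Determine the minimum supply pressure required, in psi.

P ≈ 5940 psi

Cap-side area A_cap = π/4 × (8.61 in)² = 58.22 in^2
P = F / A = 3.46e5 lbf / A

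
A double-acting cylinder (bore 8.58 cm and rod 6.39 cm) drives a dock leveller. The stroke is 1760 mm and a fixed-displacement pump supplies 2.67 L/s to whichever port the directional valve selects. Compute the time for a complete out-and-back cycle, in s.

Cap-side area A_cap = π/4 × (8.58 cm)² = 57.82 cm^2
Rod-side annular area A_ann = π/4 × (8.58² − 6.39²) = 25.75 cm^2
t_ext = A_cap·L/Q = 3.811 s
t_ret = A_ann·L/Q = 1.697 s
t_cycle = t_ext + t_ret

t ≈ 5.51 s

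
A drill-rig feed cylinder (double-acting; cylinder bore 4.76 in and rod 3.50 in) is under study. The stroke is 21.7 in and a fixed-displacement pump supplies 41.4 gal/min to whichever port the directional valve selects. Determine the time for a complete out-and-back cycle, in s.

t ≈ 3.54 s

Cap-side area A_cap = π/4 × (4.76 in)² = 17.80 in^2
Rod-side annular area A_ann = π/4 × (4.76² − 3.50²) = 8.174 in^2
t_ext = A_cap·L/Q = 2.423 s
t_ret = A_ann·L/Q = 1.113 s
t_cycle = t_ext + t_ret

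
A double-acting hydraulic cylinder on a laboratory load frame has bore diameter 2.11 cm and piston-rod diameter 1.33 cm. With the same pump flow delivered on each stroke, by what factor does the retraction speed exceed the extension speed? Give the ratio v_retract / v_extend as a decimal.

v_ret/v_ext ≈ 1.66

Cap-side area A_cap = π/4 × (2.11 cm)² = 3.497 cm^2
Rod-side annular area A_ann = π/4 × (2.11² − 1.33²) = 2.107 cm^2
For equal Q, v ∝ 1/A, so v_ret/v_ext = A_cap/A_ann.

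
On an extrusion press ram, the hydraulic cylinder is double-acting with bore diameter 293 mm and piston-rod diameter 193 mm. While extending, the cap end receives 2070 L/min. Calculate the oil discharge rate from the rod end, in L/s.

Cap-side area A_cap = π/4 × (293 mm)² = 67430 mm^2
Rod-side annular area A_ann = π/4 × (293² − 193²) = 38170 mm^2
Piston speed v = Q_in/A_cap; rod-end outflow Q_out = v × A_ann = Q_in × A_ann/A_cap.

Q_out ≈ 19.5 L/s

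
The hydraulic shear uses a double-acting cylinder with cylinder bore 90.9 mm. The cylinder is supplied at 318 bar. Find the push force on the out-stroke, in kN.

F ≈ 206 kN

Cap-side area A_cap = π/4 × (90.9 mm)² = 6490 mm^2
F = P × A_cap = 318 bar × A_cap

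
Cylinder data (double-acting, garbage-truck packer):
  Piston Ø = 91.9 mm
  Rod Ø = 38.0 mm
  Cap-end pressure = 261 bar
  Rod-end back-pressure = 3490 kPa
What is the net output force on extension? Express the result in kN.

Cap-side area A_cap = π/4 × (91.9 mm)² = 6633 mm^2
Rod-side annular area A_ann = π/4 × (91.9² − 38.0²) = 5499 mm^2
Net thrust = P_cap·A_cap − P_rod·A_ann = 173.1 kN − 19.19 kN

F ≈ 154 kN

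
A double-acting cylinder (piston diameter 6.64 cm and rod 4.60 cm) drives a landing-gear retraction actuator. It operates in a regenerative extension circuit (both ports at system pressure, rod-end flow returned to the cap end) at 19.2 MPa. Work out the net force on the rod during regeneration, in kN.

F ≈ 31.9 kN

With equal pressure on both faces, forces on the annular region cancel; the net push is pressure × rod cross-section.
Rod cross-section A_rod = π/4 × (4.60 cm)² = 16.62 cm^2
F = P × A_rod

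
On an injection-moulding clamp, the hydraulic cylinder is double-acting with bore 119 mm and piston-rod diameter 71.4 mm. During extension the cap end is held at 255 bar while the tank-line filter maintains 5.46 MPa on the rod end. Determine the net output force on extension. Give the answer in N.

F ≈ 2.45e5 N

Cap-side area A_cap = π/4 × (119 mm)² = 11120 mm^2
Rod-side annular area A_ann = π/4 × (119² − 71.4²) = 7118 mm^2
Net thrust = P_cap·A_cap − P_rod·A_ann = 2.836e5 N − 38860 N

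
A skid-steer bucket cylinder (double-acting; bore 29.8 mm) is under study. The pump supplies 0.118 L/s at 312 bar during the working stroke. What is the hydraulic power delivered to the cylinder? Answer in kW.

W ≈ 3.68 kW

Hydraulic power = P × Q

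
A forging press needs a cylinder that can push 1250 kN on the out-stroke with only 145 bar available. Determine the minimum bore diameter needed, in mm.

Extension force acts on the full piston face: F = P × (π/4)D².
D = √(4F / (πP)) = √(4 × 1250 kN / (π × 145 bar))

D ≈ 331 mm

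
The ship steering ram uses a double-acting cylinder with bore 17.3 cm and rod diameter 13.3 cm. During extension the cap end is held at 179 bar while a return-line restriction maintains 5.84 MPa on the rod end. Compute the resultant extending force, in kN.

F ≈ 365 kN

Cap-side area A_cap = π/4 × (17.3 cm)² = 235.1 cm^2
Rod-side annular area A_ann = π/4 × (17.3² − 13.3²) = 96.13 cm^2
Net thrust = P_cap·A_cap − P_rod·A_ann = 420.8 kN − 56.14 kN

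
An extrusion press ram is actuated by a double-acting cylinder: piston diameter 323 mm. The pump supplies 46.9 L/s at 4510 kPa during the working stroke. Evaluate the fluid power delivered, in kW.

Hydraulic power = P × Q

W ≈ 212 kW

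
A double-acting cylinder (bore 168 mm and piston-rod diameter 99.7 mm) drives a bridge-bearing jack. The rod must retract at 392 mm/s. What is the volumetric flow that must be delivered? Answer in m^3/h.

Rod-side annular area A_ann = π/4 × (168² − 99.7²) = 14360 mm^2
Q = A × v

Q ≈ 20.3 m^3/h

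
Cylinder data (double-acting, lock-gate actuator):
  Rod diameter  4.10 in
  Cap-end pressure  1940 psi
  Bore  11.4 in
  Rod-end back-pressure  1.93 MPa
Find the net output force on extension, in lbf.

Cap-side area A_cap = π/4 × (11.4 in)² = 102.1 in^2
Rod-side annular area A_ann = π/4 × (11.4² − 4.10²) = 88.87 in^2
Net thrust = P_cap·A_cap − P_rod·A_ann = 1.980e5 lbf − 24880 lbf

F ≈ 1.73e5 lbf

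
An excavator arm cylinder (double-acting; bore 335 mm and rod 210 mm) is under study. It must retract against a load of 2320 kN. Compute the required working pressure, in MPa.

P ≈ 43.4 MPa

Rod-side annular area A_ann = π/4 × (335² − 210²) = 53510 mm^2
Retraction: pressure acts on the annular area.
P = F / A = 2320 kN / A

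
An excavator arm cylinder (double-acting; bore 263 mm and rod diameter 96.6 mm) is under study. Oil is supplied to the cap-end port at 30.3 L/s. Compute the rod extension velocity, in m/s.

v ≈ 0.558 m/s

Cap-side area A_cap = π/4 × (263 mm)² = 54330 mm^2
v = Q / A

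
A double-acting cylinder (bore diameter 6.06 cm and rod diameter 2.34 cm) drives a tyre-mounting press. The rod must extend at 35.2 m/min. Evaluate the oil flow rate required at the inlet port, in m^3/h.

Q ≈ 6.09 m^3/h

Cap-side area A_cap = π/4 × (6.06 cm)² = 28.84 cm^2
Q = A × v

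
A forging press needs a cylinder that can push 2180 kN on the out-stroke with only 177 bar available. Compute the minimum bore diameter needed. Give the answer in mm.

Extension force acts on the full piston face: F = P × (π/4)D².
D = √(4F / (πP)) = √(4 × 2180 kN / (π × 177 bar))

D ≈ 396 mm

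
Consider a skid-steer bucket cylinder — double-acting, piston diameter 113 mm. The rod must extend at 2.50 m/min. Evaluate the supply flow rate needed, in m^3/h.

Q ≈ 1.50 m^3/h

Cap-side area A_cap = π/4 × (113 mm)² = 10030 mm^2
Q = A × v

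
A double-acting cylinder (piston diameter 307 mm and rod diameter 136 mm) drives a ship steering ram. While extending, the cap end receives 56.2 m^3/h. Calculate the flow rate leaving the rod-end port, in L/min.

Q_out ≈ 753 L/min

Cap-side area A_cap = π/4 × (307 mm)² = 74020 mm^2
Rod-side annular area A_ann = π/4 × (307² − 136²) = 59500 mm^2
Piston speed v = Q_in/A_cap; rod-end outflow Q_out = v × A_ann = Q_in × A_ann/A_cap.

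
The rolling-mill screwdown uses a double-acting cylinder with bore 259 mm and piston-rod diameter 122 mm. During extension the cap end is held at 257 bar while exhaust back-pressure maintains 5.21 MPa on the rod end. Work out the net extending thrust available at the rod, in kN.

F ≈ 1140 kN

Cap-side area A_cap = π/4 × (259 mm)² = 52690 mm^2
Rod-side annular area A_ann = π/4 × (259² − 122²) = 41000 mm^2
Net thrust = P_cap·A_cap − P_rod·A_ann = 1354 kN − 213.6 kN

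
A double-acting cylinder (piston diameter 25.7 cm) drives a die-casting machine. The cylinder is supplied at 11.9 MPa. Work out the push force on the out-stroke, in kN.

Cap-side area A_cap = π/4 × (25.7 cm)² = 518.7 cm^2
F = P × A_cap = 11.9 MPa × A_cap

F ≈ 617 kN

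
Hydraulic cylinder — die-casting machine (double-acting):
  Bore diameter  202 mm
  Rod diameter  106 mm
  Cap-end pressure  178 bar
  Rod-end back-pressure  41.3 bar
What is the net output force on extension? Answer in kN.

Cap-side area A_cap = π/4 × (202 mm)² = 32050 mm^2
Rod-side annular area A_ann = π/4 × (202² − 106²) = 23220 mm^2
Net thrust = P_cap·A_cap − P_rod·A_ann = 570.4 kN − 95.91 kN

F ≈ 475 kN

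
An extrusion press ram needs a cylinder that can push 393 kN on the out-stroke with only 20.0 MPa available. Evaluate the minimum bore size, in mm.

D ≈ 158 mm

Extension force acts on the full piston face: F = P × (π/4)D².
D = √(4F / (πP)) = √(4 × 393 kN / (π × 20.0 MPa))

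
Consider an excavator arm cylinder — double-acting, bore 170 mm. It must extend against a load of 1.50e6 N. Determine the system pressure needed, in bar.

P ≈ 661 bar

Cap-side area A_cap = π/4 × (170 mm)² = 22700 mm^2
P = F / A = 1.50e6 N / A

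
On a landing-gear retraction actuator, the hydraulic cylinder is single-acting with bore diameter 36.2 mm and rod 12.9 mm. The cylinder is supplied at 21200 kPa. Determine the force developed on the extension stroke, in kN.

Cap-side area A_cap = π/4 × (36.2 mm)² = 1029 mm^2
F = P × A_cap = 21200 kPa × A_cap

F ≈ 21.8 kN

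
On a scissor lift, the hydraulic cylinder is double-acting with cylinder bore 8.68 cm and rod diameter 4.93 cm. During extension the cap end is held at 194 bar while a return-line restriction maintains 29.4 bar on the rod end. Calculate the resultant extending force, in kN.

F ≈ 103 kN

Cap-side area A_cap = π/4 × (8.68 cm)² = 59.17 cm^2
Rod-side annular area A_ann = π/4 × (8.68² − 4.93²) = 40.08 cm^2
Net thrust = P_cap·A_cap − P_rod·A_ann = 114.8 kN − 11.78 kN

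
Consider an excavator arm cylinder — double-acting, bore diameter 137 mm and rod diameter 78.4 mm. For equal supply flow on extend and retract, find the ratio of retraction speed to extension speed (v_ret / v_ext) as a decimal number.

v_ret/v_ext ≈ 1.49

Cap-side area A_cap = π/4 × (137 mm)² = 14740 mm^2
Rod-side annular area A_ann = π/4 × (137² − 78.4²) = 9914 mm^2
For equal Q, v ∝ 1/A, so v_ret/v_ext = A_cap/A_ann.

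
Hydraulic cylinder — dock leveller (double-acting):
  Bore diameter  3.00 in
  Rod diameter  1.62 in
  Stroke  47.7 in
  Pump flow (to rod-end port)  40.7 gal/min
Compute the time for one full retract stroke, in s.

Rod-side annular area A_ann = π/4 × (3.00² − 1.62²) = 5.007 in^2
Swept volume V = A × L; t = V / Q = A·L / Q

t ≈ 1.52 s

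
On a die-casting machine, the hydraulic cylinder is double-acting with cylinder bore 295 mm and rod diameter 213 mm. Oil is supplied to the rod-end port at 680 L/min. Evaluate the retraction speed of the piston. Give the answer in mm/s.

v ≈ 346 mm/s

Rod-side annular area A_ann = π/4 × (295² − 213²) = 32720 mm^2
Flow into the rod-end port fills the annular volume.
v = Q / A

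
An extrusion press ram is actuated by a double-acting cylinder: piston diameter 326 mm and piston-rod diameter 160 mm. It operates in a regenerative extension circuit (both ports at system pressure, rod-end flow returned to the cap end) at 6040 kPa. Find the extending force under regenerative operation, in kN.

With equal pressure on both faces, forces on the annular region cancel; the net push is pressure × rod cross-section.
Rod cross-section A_rod = π/4 × (160 mm)² = 20110 mm^2
F = P × A_rod

F ≈ 121 kN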